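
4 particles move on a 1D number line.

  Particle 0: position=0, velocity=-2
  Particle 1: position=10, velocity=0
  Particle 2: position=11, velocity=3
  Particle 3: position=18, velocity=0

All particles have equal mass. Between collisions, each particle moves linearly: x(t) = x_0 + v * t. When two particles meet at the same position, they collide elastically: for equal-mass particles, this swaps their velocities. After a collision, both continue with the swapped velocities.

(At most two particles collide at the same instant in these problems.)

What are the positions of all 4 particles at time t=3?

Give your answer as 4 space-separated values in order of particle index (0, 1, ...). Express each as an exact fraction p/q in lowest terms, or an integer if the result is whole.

Collision at t=7/3: particles 2 and 3 swap velocities; positions: p0=-14/3 p1=10 p2=18 p3=18; velocities now: v0=-2 v1=0 v2=0 v3=3
Advance to t=3 (no further collisions before then); velocities: v0=-2 v1=0 v2=0 v3=3; positions = -6 10 18 20

Answer: -6 10 18 20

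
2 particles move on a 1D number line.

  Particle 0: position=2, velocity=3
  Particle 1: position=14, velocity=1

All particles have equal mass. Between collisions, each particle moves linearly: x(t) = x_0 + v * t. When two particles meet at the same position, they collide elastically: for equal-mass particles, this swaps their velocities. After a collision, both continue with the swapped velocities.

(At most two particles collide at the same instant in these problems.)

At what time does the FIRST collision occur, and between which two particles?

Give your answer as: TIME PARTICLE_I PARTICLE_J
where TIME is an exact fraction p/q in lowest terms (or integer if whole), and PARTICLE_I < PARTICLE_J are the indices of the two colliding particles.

Answer: 6 0 1

Derivation:
Pair (0,1): pos 2,14 vel 3,1 -> gap=12, closing at 2/unit, collide at t=6
Earliest collision: t=6 between 0 and 1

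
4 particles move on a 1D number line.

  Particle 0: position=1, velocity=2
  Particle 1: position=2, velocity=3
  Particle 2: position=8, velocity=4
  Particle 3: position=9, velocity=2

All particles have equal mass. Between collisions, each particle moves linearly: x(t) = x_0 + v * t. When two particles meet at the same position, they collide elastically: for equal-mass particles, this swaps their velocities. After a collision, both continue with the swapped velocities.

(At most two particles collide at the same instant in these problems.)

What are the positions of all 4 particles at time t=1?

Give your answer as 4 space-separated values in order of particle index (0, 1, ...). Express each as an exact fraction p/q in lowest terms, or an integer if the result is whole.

Answer: 3 5 11 12

Derivation:
Collision at t=1/2: particles 2 and 3 swap velocities; positions: p0=2 p1=7/2 p2=10 p3=10; velocities now: v0=2 v1=3 v2=2 v3=4
Advance to t=1 (no further collisions before then); velocities: v0=2 v1=3 v2=2 v3=4; positions = 3 5 11 12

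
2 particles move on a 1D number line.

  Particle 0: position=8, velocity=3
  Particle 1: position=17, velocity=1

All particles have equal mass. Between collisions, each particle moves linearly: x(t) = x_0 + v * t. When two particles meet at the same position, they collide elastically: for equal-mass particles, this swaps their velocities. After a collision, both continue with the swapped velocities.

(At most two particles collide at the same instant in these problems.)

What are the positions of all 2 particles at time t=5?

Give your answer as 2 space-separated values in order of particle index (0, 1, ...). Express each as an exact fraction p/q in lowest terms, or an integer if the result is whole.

Answer: 22 23

Derivation:
Collision at t=9/2: particles 0 and 1 swap velocities; positions: p0=43/2 p1=43/2; velocities now: v0=1 v1=3
Advance to t=5 (no further collisions before then); velocities: v0=1 v1=3; positions = 22 23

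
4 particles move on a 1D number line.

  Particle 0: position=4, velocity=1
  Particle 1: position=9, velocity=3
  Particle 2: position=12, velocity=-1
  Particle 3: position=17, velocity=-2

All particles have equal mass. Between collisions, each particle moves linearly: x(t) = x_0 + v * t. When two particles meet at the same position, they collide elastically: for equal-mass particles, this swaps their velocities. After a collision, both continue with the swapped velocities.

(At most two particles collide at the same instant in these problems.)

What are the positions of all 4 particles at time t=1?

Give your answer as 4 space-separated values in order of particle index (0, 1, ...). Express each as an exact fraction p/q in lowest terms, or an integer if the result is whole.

Answer: 5 11 12 15

Derivation:
Collision at t=3/4: particles 1 and 2 swap velocities; positions: p0=19/4 p1=45/4 p2=45/4 p3=31/2; velocities now: v0=1 v1=-1 v2=3 v3=-2
Advance to t=1 (no further collisions before then); velocities: v0=1 v1=-1 v2=3 v3=-2; positions = 5 11 12 15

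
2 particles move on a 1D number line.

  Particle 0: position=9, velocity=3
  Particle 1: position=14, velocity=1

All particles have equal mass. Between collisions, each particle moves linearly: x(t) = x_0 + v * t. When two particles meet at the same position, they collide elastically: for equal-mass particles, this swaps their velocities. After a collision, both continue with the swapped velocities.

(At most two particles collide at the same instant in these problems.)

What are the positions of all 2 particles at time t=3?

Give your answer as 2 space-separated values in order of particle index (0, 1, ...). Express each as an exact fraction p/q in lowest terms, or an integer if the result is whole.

Answer: 17 18

Derivation:
Collision at t=5/2: particles 0 and 1 swap velocities; positions: p0=33/2 p1=33/2; velocities now: v0=1 v1=3
Advance to t=3 (no further collisions before then); velocities: v0=1 v1=3; positions = 17 18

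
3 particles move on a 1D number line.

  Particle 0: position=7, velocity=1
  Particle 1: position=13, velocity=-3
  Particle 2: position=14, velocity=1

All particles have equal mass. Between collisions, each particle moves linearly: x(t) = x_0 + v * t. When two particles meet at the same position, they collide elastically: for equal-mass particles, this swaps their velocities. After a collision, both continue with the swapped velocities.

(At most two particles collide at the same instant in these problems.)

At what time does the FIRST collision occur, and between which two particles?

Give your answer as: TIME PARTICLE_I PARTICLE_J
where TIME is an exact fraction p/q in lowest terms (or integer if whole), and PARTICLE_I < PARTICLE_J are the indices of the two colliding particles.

Answer: 3/2 0 1

Derivation:
Pair (0,1): pos 7,13 vel 1,-3 -> gap=6, closing at 4/unit, collide at t=3/2
Pair (1,2): pos 13,14 vel -3,1 -> not approaching (rel speed -4 <= 0)
Earliest collision: t=3/2 between 0 and 1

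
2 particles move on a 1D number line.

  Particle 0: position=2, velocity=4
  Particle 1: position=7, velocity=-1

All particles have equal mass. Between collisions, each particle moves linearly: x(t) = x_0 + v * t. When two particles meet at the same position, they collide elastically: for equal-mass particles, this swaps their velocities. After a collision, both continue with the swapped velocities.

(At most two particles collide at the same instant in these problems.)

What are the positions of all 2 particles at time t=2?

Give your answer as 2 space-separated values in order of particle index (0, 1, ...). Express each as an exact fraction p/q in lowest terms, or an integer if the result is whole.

Collision at t=1: particles 0 and 1 swap velocities; positions: p0=6 p1=6; velocities now: v0=-1 v1=4
Advance to t=2 (no further collisions before then); velocities: v0=-1 v1=4; positions = 5 10

Answer: 5 10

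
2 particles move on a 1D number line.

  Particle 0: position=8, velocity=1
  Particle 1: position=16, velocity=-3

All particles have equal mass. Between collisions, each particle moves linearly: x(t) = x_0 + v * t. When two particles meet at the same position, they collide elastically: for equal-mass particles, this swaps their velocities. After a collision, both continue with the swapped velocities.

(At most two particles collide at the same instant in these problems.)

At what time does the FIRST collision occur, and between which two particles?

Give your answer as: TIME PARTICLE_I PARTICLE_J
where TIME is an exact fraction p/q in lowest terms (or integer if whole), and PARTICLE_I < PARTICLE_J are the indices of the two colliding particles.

Answer: 2 0 1

Derivation:
Pair (0,1): pos 8,16 vel 1,-3 -> gap=8, closing at 4/unit, collide at t=2
Earliest collision: t=2 between 0 and 1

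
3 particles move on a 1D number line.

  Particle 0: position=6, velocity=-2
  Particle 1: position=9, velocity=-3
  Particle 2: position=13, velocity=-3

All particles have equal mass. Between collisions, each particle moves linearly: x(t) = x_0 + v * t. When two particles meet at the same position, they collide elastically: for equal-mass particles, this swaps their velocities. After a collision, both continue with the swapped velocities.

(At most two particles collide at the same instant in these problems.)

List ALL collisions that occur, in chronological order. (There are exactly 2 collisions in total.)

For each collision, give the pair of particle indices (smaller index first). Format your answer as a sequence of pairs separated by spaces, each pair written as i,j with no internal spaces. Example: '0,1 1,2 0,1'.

Collision at t=3: particles 0 and 1 swap velocities; positions: p0=0 p1=0 p2=4; velocities now: v0=-3 v1=-2 v2=-3
Collision at t=7: particles 1 and 2 swap velocities; positions: p0=-12 p1=-8 p2=-8; velocities now: v0=-3 v1=-3 v2=-2

Answer: 0,1 1,2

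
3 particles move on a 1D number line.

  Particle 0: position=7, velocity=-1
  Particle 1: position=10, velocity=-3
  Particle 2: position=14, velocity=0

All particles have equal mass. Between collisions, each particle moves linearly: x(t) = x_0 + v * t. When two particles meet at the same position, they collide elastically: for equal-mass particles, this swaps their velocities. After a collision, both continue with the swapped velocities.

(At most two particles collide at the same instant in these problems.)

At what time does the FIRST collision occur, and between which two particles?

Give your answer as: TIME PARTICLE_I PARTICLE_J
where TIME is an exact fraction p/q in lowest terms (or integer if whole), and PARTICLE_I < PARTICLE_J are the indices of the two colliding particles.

Pair (0,1): pos 7,10 vel -1,-3 -> gap=3, closing at 2/unit, collide at t=3/2
Pair (1,2): pos 10,14 vel -3,0 -> not approaching (rel speed -3 <= 0)
Earliest collision: t=3/2 between 0 and 1

Answer: 3/2 0 1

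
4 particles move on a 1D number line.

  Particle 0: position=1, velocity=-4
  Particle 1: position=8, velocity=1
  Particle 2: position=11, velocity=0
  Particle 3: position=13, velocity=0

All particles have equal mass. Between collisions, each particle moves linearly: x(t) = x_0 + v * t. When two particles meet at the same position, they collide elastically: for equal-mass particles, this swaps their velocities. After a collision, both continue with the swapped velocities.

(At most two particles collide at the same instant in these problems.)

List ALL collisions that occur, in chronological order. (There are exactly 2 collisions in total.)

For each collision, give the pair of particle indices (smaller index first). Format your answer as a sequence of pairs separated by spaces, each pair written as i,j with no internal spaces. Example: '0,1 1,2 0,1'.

Answer: 1,2 2,3

Derivation:
Collision at t=3: particles 1 and 2 swap velocities; positions: p0=-11 p1=11 p2=11 p3=13; velocities now: v0=-4 v1=0 v2=1 v3=0
Collision at t=5: particles 2 and 3 swap velocities; positions: p0=-19 p1=11 p2=13 p3=13; velocities now: v0=-4 v1=0 v2=0 v3=1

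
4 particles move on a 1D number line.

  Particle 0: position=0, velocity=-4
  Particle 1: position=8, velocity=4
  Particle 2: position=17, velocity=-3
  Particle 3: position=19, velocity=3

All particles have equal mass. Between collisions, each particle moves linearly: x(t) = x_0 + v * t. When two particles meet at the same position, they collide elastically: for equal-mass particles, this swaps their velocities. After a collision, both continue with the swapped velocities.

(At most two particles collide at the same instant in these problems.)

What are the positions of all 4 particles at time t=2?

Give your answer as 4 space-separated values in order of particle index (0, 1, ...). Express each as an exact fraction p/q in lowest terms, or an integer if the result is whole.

Answer: -8 11 16 25

Derivation:
Collision at t=9/7: particles 1 and 2 swap velocities; positions: p0=-36/7 p1=92/7 p2=92/7 p3=160/7; velocities now: v0=-4 v1=-3 v2=4 v3=3
Advance to t=2 (no further collisions before then); velocities: v0=-4 v1=-3 v2=4 v3=3; positions = -8 11 16 25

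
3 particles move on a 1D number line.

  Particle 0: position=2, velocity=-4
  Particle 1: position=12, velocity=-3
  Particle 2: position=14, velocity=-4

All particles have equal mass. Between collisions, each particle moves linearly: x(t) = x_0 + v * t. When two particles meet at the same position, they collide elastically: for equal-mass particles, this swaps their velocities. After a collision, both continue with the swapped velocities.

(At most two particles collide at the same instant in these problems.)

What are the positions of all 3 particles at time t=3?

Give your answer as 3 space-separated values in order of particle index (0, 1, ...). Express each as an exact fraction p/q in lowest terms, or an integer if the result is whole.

Answer: -10 2 3

Derivation:
Collision at t=2: particles 1 and 2 swap velocities; positions: p0=-6 p1=6 p2=6; velocities now: v0=-4 v1=-4 v2=-3
Advance to t=3 (no further collisions before then); velocities: v0=-4 v1=-4 v2=-3; positions = -10 2 3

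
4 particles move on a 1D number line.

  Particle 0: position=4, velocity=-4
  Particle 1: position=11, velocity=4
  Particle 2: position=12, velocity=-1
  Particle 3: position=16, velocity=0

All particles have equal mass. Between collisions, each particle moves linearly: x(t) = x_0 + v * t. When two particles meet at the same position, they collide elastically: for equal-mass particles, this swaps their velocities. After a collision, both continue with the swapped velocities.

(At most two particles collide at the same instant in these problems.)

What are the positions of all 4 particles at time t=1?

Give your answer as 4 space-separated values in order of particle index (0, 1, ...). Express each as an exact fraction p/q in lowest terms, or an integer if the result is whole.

Answer: 0 11 15 16

Derivation:
Collision at t=1/5: particles 1 and 2 swap velocities; positions: p0=16/5 p1=59/5 p2=59/5 p3=16; velocities now: v0=-4 v1=-1 v2=4 v3=0
Advance to t=1 (no further collisions before then); velocities: v0=-4 v1=-1 v2=4 v3=0; positions = 0 11 15 16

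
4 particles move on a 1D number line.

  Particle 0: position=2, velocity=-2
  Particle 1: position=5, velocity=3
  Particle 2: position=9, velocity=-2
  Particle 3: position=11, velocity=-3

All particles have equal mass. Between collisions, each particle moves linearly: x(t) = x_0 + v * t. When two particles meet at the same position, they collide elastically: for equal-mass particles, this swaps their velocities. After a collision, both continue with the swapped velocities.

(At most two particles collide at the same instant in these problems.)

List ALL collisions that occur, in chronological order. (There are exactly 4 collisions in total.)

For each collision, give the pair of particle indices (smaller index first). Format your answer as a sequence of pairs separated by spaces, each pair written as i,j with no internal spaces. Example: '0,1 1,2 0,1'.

Collision at t=4/5: particles 1 and 2 swap velocities; positions: p0=2/5 p1=37/5 p2=37/5 p3=43/5; velocities now: v0=-2 v1=-2 v2=3 v3=-3
Collision at t=1: particles 2 and 3 swap velocities; positions: p0=0 p1=7 p2=8 p3=8; velocities now: v0=-2 v1=-2 v2=-3 v3=3
Collision at t=2: particles 1 and 2 swap velocities; positions: p0=-2 p1=5 p2=5 p3=11; velocities now: v0=-2 v1=-3 v2=-2 v3=3
Collision at t=9: particles 0 and 1 swap velocities; positions: p0=-16 p1=-16 p2=-9 p3=32; velocities now: v0=-3 v1=-2 v2=-2 v3=3

Answer: 1,2 2,3 1,2 0,1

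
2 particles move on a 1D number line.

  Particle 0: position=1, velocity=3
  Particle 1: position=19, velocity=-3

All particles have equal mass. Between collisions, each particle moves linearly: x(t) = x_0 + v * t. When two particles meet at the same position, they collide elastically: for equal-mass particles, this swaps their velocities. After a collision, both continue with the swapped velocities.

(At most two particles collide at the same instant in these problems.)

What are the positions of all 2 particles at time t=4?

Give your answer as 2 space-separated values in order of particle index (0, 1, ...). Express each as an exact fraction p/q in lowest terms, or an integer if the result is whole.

Collision at t=3: particles 0 and 1 swap velocities; positions: p0=10 p1=10; velocities now: v0=-3 v1=3
Advance to t=4 (no further collisions before then); velocities: v0=-3 v1=3; positions = 7 13

Answer: 7 13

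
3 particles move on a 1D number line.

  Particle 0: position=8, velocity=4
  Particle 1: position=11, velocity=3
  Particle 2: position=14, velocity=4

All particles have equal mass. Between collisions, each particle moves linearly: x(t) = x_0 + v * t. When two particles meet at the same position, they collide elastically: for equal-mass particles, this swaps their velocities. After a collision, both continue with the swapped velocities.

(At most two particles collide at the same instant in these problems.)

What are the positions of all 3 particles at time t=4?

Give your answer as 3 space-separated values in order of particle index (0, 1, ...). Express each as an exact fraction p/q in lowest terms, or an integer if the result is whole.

Collision at t=3: particles 0 and 1 swap velocities; positions: p0=20 p1=20 p2=26; velocities now: v0=3 v1=4 v2=4
Advance to t=4 (no further collisions before then); velocities: v0=3 v1=4 v2=4; positions = 23 24 30

Answer: 23 24 30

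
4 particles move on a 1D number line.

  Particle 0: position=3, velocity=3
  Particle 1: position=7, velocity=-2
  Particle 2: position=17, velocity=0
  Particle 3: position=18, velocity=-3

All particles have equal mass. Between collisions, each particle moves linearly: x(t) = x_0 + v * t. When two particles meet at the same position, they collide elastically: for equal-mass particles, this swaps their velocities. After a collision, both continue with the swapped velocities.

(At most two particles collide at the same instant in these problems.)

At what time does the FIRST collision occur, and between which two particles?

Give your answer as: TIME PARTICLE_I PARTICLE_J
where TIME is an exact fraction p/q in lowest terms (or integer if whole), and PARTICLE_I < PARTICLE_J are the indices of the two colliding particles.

Pair (0,1): pos 3,7 vel 3,-2 -> gap=4, closing at 5/unit, collide at t=4/5
Pair (1,2): pos 7,17 vel -2,0 -> not approaching (rel speed -2 <= 0)
Pair (2,3): pos 17,18 vel 0,-3 -> gap=1, closing at 3/unit, collide at t=1/3
Earliest collision: t=1/3 between 2 and 3

Answer: 1/3 2 3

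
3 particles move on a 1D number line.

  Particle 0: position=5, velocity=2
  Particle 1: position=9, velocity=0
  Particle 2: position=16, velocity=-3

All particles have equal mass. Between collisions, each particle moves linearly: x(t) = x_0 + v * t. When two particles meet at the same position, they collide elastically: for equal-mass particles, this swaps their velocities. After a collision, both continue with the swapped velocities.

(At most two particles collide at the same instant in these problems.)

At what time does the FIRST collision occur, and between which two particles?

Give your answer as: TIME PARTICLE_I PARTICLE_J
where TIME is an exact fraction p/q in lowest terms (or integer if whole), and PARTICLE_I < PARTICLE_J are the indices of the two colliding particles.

Answer: 2 0 1

Derivation:
Pair (0,1): pos 5,9 vel 2,0 -> gap=4, closing at 2/unit, collide at t=2
Pair (1,2): pos 9,16 vel 0,-3 -> gap=7, closing at 3/unit, collide at t=7/3
Earliest collision: t=2 between 0 and 1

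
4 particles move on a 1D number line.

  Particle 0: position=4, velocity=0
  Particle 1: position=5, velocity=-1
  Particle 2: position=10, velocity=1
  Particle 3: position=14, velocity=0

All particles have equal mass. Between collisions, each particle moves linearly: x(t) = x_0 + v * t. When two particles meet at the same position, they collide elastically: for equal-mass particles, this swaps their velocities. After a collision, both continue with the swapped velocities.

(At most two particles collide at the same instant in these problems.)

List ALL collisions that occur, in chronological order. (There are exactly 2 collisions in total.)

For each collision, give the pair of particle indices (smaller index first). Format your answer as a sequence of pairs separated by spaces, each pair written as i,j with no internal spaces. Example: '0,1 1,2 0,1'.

Collision at t=1: particles 0 and 1 swap velocities; positions: p0=4 p1=4 p2=11 p3=14; velocities now: v0=-1 v1=0 v2=1 v3=0
Collision at t=4: particles 2 and 3 swap velocities; positions: p0=1 p1=4 p2=14 p3=14; velocities now: v0=-1 v1=0 v2=0 v3=1

Answer: 0,1 2,3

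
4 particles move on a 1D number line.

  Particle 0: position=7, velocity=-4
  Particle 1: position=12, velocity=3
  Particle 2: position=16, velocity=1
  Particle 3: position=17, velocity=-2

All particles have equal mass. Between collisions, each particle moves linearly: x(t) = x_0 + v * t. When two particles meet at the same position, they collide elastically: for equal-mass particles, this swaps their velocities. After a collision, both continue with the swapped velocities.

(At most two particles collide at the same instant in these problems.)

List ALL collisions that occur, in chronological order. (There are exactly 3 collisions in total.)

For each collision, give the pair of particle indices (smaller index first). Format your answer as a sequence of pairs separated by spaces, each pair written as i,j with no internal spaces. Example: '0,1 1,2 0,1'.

Collision at t=1/3: particles 2 and 3 swap velocities; positions: p0=17/3 p1=13 p2=49/3 p3=49/3; velocities now: v0=-4 v1=3 v2=-2 v3=1
Collision at t=1: particles 1 and 2 swap velocities; positions: p0=3 p1=15 p2=15 p3=17; velocities now: v0=-4 v1=-2 v2=3 v3=1
Collision at t=2: particles 2 and 3 swap velocities; positions: p0=-1 p1=13 p2=18 p3=18; velocities now: v0=-4 v1=-2 v2=1 v3=3

Answer: 2,3 1,2 2,3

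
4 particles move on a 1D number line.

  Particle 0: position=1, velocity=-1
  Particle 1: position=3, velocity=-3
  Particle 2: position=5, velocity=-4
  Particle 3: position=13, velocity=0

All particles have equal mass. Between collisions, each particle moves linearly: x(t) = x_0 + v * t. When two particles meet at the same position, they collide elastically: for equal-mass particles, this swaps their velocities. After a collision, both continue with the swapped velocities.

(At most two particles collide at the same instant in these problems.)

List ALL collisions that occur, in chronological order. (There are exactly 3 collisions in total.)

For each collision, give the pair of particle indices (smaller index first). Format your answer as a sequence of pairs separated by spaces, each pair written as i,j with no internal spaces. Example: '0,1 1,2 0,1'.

Answer: 0,1 1,2 0,1

Derivation:
Collision at t=1: particles 0 and 1 swap velocities; positions: p0=0 p1=0 p2=1 p3=13; velocities now: v0=-3 v1=-1 v2=-4 v3=0
Collision at t=4/3: particles 1 and 2 swap velocities; positions: p0=-1 p1=-1/3 p2=-1/3 p3=13; velocities now: v0=-3 v1=-4 v2=-1 v3=0
Collision at t=2: particles 0 and 1 swap velocities; positions: p0=-3 p1=-3 p2=-1 p3=13; velocities now: v0=-4 v1=-3 v2=-1 v3=0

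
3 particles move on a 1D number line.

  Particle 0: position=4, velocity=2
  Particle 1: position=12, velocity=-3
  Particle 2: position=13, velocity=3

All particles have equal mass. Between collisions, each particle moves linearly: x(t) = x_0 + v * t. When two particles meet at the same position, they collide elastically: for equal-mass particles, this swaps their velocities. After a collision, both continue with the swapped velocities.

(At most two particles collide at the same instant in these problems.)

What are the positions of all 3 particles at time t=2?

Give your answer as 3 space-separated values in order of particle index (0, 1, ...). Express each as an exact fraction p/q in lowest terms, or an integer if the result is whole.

Collision at t=8/5: particles 0 and 1 swap velocities; positions: p0=36/5 p1=36/5 p2=89/5; velocities now: v0=-3 v1=2 v2=3
Advance to t=2 (no further collisions before then); velocities: v0=-3 v1=2 v2=3; positions = 6 8 19

Answer: 6 8 19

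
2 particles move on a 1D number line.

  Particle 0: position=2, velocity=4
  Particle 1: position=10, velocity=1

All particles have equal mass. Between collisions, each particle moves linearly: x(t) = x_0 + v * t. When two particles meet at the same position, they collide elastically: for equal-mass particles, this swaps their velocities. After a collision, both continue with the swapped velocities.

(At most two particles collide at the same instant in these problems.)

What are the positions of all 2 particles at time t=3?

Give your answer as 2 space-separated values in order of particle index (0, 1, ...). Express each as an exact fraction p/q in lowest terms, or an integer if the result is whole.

Answer: 13 14

Derivation:
Collision at t=8/3: particles 0 and 1 swap velocities; positions: p0=38/3 p1=38/3; velocities now: v0=1 v1=4
Advance to t=3 (no further collisions before then); velocities: v0=1 v1=4; positions = 13 14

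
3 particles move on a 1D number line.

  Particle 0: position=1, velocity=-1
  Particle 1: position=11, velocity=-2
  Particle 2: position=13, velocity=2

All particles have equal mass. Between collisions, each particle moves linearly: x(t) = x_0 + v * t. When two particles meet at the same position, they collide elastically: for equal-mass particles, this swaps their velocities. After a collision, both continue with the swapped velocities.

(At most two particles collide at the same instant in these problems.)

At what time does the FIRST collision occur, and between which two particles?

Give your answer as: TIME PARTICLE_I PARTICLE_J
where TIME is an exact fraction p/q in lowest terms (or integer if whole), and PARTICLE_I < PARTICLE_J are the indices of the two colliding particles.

Pair (0,1): pos 1,11 vel -1,-2 -> gap=10, closing at 1/unit, collide at t=10
Pair (1,2): pos 11,13 vel -2,2 -> not approaching (rel speed -4 <= 0)
Earliest collision: t=10 between 0 and 1

Answer: 10 0 1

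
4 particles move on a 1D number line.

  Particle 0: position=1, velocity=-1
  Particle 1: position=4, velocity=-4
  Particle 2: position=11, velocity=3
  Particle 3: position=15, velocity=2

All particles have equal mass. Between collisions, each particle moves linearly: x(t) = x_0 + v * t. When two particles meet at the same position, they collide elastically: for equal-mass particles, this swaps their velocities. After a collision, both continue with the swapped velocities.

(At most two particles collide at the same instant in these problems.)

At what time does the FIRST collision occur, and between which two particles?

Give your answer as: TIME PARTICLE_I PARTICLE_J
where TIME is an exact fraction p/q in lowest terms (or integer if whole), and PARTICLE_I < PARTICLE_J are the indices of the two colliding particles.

Pair (0,1): pos 1,4 vel -1,-4 -> gap=3, closing at 3/unit, collide at t=1
Pair (1,2): pos 4,11 vel -4,3 -> not approaching (rel speed -7 <= 0)
Pair (2,3): pos 11,15 vel 3,2 -> gap=4, closing at 1/unit, collide at t=4
Earliest collision: t=1 between 0 and 1

Answer: 1 0 1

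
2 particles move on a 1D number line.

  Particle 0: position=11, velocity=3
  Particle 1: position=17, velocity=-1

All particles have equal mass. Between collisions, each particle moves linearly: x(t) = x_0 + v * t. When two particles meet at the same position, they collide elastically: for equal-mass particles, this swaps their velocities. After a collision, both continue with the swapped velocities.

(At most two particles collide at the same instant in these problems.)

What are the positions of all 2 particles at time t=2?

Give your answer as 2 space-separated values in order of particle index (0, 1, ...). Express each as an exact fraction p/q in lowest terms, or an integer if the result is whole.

Collision at t=3/2: particles 0 and 1 swap velocities; positions: p0=31/2 p1=31/2; velocities now: v0=-1 v1=3
Advance to t=2 (no further collisions before then); velocities: v0=-1 v1=3; positions = 15 17

Answer: 15 17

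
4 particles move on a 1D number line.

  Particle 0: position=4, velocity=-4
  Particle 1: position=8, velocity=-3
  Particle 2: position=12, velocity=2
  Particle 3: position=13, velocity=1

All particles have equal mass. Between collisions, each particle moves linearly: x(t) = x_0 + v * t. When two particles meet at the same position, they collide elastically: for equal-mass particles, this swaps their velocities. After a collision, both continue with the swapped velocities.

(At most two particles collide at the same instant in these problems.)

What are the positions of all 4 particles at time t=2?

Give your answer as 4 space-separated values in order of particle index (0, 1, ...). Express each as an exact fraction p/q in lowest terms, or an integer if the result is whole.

Collision at t=1: particles 2 and 3 swap velocities; positions: p0=0 p1=5 p2=14 p3=14; velocities now: v0=-4 v1=-3 v2=1 v3=2
Advance to t=2 (no further collisions before then); velocities: v0=-4 v1=-3 v2=1 v3=2; positions = -4 2 15 16

Answer: -4 2 15 16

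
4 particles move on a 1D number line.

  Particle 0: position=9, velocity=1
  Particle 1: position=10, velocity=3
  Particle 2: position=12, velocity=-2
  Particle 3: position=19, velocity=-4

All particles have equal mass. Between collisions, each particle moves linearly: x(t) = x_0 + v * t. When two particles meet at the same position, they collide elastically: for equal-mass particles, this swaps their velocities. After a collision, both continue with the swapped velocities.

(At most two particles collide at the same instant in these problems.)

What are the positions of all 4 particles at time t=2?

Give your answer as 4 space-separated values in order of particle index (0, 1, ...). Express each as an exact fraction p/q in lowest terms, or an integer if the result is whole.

Answer: 8 11 11 16

Derivation:
Collision at t=2/5: particles 1 and 2 swap velocities; positions: p0=47/5 p1=56/5 p2=56/5 p3=87/5; velocities now: v0=1 v1=-2 v2=3 v3=-4
Collision at t=1: particles 0 and 1 swap velocities; positions: p0=10 p1=10 p2=13 p3=15; velocities now: v0=-2 v1=1 v2=3 v3=-4
Collision at t=9/7: particles 2 and 3 swap velocities; positions: p0=66/7 p1=72/7 p2=97/7 p3=97/7; velocities now: v0=-2 v1=1 v2=-4 v3=3
Collision at t=2: particles 1 and 2 swap velocities; positions: p0=8 p1=11 p2=11 p3=16; velocities now: v0=-2 v1=-4 v2=1 v3=3
Advance to t=2 (no further collisions before then); velocities: v0=-2 v1=-4 v2=1 v3=3; positions = 8 11 11 16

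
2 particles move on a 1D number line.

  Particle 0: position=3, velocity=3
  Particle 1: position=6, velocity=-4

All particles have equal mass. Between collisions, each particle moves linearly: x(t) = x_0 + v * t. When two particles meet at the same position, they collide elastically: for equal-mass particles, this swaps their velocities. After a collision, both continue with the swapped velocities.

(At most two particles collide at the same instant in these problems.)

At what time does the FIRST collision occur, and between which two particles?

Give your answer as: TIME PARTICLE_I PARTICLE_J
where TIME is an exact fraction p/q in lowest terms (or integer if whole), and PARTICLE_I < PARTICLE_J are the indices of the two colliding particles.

Answer: 3/7 0 1

Derivation:
Pair (0,1): pos 3,6 vel 3,-4 -> gap=3, closing at 7/unit, collide at t=3/7
Earliest collision: t=3/7 between 0 and 1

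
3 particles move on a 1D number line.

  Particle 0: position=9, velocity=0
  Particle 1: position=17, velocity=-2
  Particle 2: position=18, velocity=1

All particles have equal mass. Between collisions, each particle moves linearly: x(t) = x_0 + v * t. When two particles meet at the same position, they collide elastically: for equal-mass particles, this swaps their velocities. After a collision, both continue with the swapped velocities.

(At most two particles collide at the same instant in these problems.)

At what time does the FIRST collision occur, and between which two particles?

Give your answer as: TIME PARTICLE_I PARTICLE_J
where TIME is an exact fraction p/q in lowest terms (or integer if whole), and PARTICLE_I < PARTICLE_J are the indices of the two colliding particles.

Pair (0,1): pos 9,17 vel 0,-2 -> gap=8, closing at 2/unit, collide at t=4
Pair (1,2): pos 17,18 vel -2,1 -> not approaching (rel speed -3 <= 0)
Earliest collision: t=4 between 0 and 1

Answer: 4 0 1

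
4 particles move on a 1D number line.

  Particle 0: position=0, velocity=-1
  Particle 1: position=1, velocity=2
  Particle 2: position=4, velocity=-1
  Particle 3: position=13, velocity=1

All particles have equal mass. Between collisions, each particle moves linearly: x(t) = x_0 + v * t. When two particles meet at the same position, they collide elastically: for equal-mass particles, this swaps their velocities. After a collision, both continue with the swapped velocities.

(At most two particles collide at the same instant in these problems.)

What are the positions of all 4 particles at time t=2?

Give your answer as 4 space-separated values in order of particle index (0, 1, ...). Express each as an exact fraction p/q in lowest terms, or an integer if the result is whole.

Collision at t=1: particles 1 and 2 swap velocities; positions: p0=-1 p1=3 p2=3 p3=14; velocities now: v0=-1 v1=-1 v2=2 v3=1
Advance to t=2 (no further collisions before then); velocities: v0=-1 v1=-1 v2=2 v3=1; positions = -2 2 5 15

Answer: -2 2 5 15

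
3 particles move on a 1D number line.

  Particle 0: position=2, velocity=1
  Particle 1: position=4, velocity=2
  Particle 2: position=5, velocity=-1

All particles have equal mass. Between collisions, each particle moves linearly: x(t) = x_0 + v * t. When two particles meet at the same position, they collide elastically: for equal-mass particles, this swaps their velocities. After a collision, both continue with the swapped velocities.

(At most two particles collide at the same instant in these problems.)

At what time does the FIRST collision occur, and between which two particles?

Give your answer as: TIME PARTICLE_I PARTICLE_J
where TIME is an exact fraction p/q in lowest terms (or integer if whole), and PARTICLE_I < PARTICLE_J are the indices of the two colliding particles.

Answer: 1/3 1 2

Derivation:
Pair (0,1): pos 2,4 vel 1,2 -> not approaching (rel speed -1 <= 0)
Pair (1,2): pos 4,5 vel 2,-1 -> gap=1, closing at 3/unit, collide at t=1/3
Earliest collision: t=1/3 between 1 and 2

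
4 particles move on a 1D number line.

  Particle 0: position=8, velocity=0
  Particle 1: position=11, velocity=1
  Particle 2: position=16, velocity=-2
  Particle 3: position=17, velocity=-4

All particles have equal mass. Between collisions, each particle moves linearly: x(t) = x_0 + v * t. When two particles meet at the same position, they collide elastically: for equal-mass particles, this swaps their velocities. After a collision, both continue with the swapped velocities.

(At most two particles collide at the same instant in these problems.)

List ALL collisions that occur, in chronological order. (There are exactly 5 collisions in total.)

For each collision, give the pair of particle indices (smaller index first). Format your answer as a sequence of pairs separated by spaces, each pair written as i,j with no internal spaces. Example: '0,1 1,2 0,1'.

Answer: 2,3 1,2 2,3 0,1 1,2

Derivation:
Collision at t=1/2: particles 2 and 3 swap velocities; positions: p0=8 p1=23/2 p2=15 p3=15; velocities now: v0=0 v1=1 v2=-4 v3=-2
Collision at t=6/5: particles 1 and 2 swap velocities; positions: p0=8 p1=61/5 p2=61/5 p3=68/5; velocities now: v0=0 v1=-4 v2=1 v3=-2
Collision at t=5/3: particles 2 and 3 swap velocities; positions: p0=8 p1=31/3 p2=38/3 p3=38/3; velocities now: v0=0 v1=-4 v2=-2 v3=1
Collision at t=9/4: particles 0 and 1 swap velocities; positions: p0=8 p1=8 p2=23/2 p3=53/4; velocities now: v0=-4 v1=0 v2=-2 v3=1
Collision at t=4: particles 1 and 2 swap velocities; positions: p0=1 p1=8 p2=8 p3=15; velocities now: v0=-4 v1=-2 v2=0 v3=1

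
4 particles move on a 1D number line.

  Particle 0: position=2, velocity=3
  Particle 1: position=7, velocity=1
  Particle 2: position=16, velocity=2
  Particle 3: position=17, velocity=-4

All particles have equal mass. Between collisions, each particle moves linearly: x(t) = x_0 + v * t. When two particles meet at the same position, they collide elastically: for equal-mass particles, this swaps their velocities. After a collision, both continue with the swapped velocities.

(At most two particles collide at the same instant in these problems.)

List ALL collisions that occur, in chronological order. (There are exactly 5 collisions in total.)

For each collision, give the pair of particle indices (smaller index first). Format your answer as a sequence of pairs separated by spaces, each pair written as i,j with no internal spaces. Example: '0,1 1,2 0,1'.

Collision at t=1/6: particles 2 and 3 swap velocities; positions: p0=5/2 p1=43/6 p2=49/3 p3=49/3; velocities now: v0=3 v1=1 v2=-4 v3=2
Collision at t=2: particles 1 and 2 swap velocities; positions: p0=8 p1=9 p2=9 p3=20; velocities now: v0=3 v1=-4 v2=1 v3=2
Collision at t=15/7: particles 0 and 1 swap velocities; positions: p0=59/7 p1=59/7 p2=64/7 p3=142/7; velocities now: v0=-4 v1=3 v2=1 v3=2
Collision at t=5/2: particles 1 and 2 swap velocities; positions: p0=7 p1=19/2 p2=19/2 p3=21; velocities now: v0=-4 v1=1 v2=3 v3=2
Collision at t=14: particles 2 and 3 swap velocities; positions: p0=-39 p1=21 p2=44 p3=44; velocities now: v0=-4 v1=1 v2=2 v3=3

Answer: 2,3 1,2 0,1 1,2 2,3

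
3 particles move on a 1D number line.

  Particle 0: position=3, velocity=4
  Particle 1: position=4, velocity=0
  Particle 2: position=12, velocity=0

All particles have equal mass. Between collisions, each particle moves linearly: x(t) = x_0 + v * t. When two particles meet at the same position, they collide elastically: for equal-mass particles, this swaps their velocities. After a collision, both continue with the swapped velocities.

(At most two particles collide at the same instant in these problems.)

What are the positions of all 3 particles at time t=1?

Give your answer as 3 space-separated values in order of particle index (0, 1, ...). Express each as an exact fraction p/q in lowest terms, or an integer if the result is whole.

Answer: 4 7 12

Derivation:
Collision at t=1/4: particles 0 and 1 swap velocities; positions: p0=4 p1=4 p2=12; velocities now: v0=0 v1=4 v2=0
Advance to t=1 (no further collisions before then); velocities: v0=0 v1=4 v2=0; positions = 4 7 12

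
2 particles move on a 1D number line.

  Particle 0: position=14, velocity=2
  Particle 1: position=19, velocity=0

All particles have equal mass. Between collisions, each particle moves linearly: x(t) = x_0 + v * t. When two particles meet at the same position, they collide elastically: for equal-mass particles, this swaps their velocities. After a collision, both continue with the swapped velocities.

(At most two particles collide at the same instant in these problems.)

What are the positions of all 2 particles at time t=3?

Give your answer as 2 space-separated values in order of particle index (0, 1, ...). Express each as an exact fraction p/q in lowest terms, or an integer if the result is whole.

Answer: 19 20

Derivation:
Collision at t=5/2: particles 0 and 1 swap velocities; positions: p0=19 p1=19; velocities now: v0=0 v1=2
Advance to t=3 (no further collisions before then); velocities: v0=0 v1=2; positions = 19 20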